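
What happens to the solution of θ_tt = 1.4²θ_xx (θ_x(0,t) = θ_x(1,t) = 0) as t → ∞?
θ oscillates about a mean that drifts linearly in t (generically unbounded; no decay). There is no damping, so the nonconstant modes persist as standing waves (energy conserved, no decay). But with Neumann conditions at both ends the constant mode has eigenvalue 0: the spatial mean M(t) of θ satisfies M'' = 0, so M(t) = M(0) + M'(0)·t. Unless the initial velocity has zero mean (∫θ_t(x,0)dx = 0), the solution grows linearly in t (unbounded, though not exponentially); if it does have zero mean, the solution stays bounded and simply oscillates.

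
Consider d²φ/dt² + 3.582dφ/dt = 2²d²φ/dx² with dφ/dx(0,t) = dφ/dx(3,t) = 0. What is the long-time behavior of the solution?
As t → ∞, φ → constant (steady state). Damping (γ=3.582) dissipates the nonconstant modes; with Neumann BCs the spatial average obeys M''+γM'=0 and tends to a finite limit.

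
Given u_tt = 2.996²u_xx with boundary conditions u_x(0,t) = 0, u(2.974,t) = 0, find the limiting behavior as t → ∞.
u oscillates (no decay). Energy is conserved; the solution oscillates indefinitely as standing waves.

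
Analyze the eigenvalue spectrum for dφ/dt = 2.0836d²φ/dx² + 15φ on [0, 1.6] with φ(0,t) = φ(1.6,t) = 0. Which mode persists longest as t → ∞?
Eigenvalues: λₙ = 2.0836n²π²/1.6² - 15.
First three modes:
  n=1: λ₁ = 2.0836π²/1.6² - 15 ≈ -6.967
  n=2: λ₂ = 8.3344π²/1.6² - 15 ≈ 17.132
  n=3: λ₃ = 18.7524π²/1.6² - 15 ≈ 57.296
Since 2.0836π²/1.6² ≈ 8.033 < 15, λ₁ < 0.
The n=1 mode grows fastest (−λₙ is largest for n=1) → dominates.
Asymptotic: φ ~ c₁ sin(πx/1.6) e^{6.967t} (exponential growth at rate −λ₁ ≈ 6.967).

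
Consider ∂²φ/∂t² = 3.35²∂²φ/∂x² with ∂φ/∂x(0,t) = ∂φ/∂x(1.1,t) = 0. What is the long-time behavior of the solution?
As t → ∞, φ oscillates about a mean that drifts linearly in t (generically unbounded; no decay). There is no damping, so the nonconstant modes persist as standing waves (energy conserved, no decay). But with Neumann conditions at both ends the constant mode has eigenvalue 0: the spatial mean M(t) of φ satisfies M'' = 0, so M(t) = M(0) + M'(0)·t. Unless the initial velocity has zero mean (∫φ_t(x,0)dx = 0), the solution grows linearly in t (unbounded, though not exponentially); if it does have zero mean, the solution stays bounded and simply oscillates.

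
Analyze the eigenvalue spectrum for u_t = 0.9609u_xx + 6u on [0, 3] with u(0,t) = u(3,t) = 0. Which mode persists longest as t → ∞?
Eigenvalues: λₙ = 0.9609n²π²/3² - 6.
First three modes:
  n=1: λ₁ = 0.9609π²/3² - 6 ≈ -4.946
  n=2: λ₂ = 3.8436π²/3² - 6 ≈ -1.785
  n=3: λ₃ = 8.6481π²/3² - 6 ≈ 3.484
Since 0.9609π²/3² ≈ 1.054 < 6, λ₁ < 0.
The n=1 mode grows fastest (−λₙ is largest for n=1) → dominates.
Asymptotic: u ~ c₁ sin(πx/3) e^{4.946t} (exponential growth at rate −λ₁ ≈ 4.946).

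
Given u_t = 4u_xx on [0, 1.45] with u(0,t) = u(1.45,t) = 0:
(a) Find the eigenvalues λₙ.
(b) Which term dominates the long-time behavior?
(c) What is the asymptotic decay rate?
Eigenvalues: λₙ = 4n²π²/1.45².
First three modes:
  n=1: λ₁ = 4π²/1.45² ≈ 18.777
  n=2: λ₂ = 16π²/1.45² ≈ 75.108 (4× faster decay)
  n=3: λ₃ = 36π²/1.45² ≈ 168.992 (9× faster decay)
As t → ∞, higher modes decay exponentially faster. The n=1 mode dominates: u ~ c₁ sin(πx/1.45) e^{-λ₁t}.
Decay rate: λ₁ = 4π²/1.45² ≈ 18.777.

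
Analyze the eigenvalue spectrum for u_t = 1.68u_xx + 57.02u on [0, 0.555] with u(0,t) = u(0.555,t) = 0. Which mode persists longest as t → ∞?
Eigenvalues: λₙ = 1.68n²π²/0.555² - 57.02.
First three modes:
  n=1: λ₁ = 1.68π²/0.555² - 57.02 ≈ -3.19
  n=2: λ₂ = 6.72π²/0.555² - 57.02 ≈ 158.299
  n=3: λ₃ = 15.12π²/0.555² - 57.02 ≈ 427.449
Since 1.68π²/0.555² ≈ 53.83 < 57.02, λ₁ < 0.
The n=1 mode grows fastest (−λₙ is largest for n=1) → dominates.
Asymptotic: u ~ c₁ sin(πx/0.555) e^{3.19t} (exponential growth at rate −λ₁ ≈ 3.19).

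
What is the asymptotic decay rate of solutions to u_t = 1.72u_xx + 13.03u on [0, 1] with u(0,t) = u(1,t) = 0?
Eigenvalues: λₙ = 1.72n²π²/1² - 13.03.
First three modes:
  n=1: λ₁ = 1.72π² - 13.03 ≈ 3.946
  n=2: λ₂ = 6.88π² - 13.03 ≈ 54.873
  n=3: λ₃ = 15.48π² - 13.03 ≈ 139.751
Since 1.72π² ≈ 16.976 > 13.03, all λₙ > 0.
The n=1 mode decays slowest → dominates as t → ∞.
Asymptotic: u ~ c₁ sin(πx/1) e^{-λ₁t} with decay rate λ₁ ≈ 3.946.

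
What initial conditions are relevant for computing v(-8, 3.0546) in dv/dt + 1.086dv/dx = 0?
A single point: x = -11.3172956. The characteristic through (-8, 3.0546) is x - 1.086t = const, so x = -8 - 1.086·3.0546 = -11.3172956.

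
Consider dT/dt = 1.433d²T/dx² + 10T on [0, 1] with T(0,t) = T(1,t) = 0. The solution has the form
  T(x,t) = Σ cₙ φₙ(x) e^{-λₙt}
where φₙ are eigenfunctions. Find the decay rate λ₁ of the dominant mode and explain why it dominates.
Eigenvalues: λₙ = 1.433n²π²/1² - 10.
First three modes:
  n=1: λ₁ = 1.433π² - 10 ≈ 4.143
  n=2: λ₂ = 5.732π² - 10 ≈ 46.573
  n=3: λ₃ = 12.897π² - 10 ≈ 117.288
Since 1.433π² ≈ 14.143 > 10, all λₙ > 0.
The n=1 mode decays slowest → dominates as t → ∞.
Asymptotic: T ~ c₁ sin(πx/1) e^{-λ₁t} with decay rate λ₁ ≈ 4.143.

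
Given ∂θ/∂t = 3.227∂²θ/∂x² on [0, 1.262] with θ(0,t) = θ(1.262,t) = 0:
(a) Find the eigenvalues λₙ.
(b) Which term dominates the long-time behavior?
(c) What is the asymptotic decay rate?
Eigenvalues: λₙ = 3.227n²π²/1.262².
First three modes:
  n=1: λ₁ = 3.227π²/1.262² ≈ 19.998
  n=2: λ₂ = 12.908π²/1.262² ≈ 79.991 (4× faster decay)
  n=3: λ₃ = 29.043π²/1.262² ≈ 179.979 (9× faster decay)
As t → ∞, higher modes decay exponentially faster. The n=1 mode dominates: θ ~ c₁ sin(πx/1.262) e^{-λ₁t}.
Decay rate: λ₁ = 3.227π²/1.262² ≈ 19.998.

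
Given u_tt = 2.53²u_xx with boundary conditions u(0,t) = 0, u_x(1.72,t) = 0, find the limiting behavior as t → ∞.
u oscillates (no decay). Energy is conserved; the solution oscillates indefinitely as standing waves.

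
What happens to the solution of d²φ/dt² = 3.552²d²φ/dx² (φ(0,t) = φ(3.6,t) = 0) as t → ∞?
φ oscillates (no decay). Energy is conserved; the solution oscillates indefinitely as standing waves.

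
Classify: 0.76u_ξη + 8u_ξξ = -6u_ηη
Rewriting in standard form: 8u_ξξ + 0.76u_ξη + 6u_ηη = 0. Elliptic (discriminant = -191.4224).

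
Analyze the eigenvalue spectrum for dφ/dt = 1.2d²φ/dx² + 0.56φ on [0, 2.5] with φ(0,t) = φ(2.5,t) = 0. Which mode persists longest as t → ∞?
Eigenvalues: λₙ = 1.2n²π²/2.5² - 0.56.
First three modes:
  n=1: λ₁ = 1.2π²/2.5² - 0.56 ≈ 1.335
  n=2: λ₂ = 4.8π²/2.5² - 0.56 ≈ 7.02
  n=3: λ₃ = 10.8π²/2.5² - 0.56 ≈ 16.495
Since 1.2π²/2.5² ≈ 1.895 > 0.56, all λₙ > 0.
The n=1 mode decays slowest → dominates as t → ∞.
Asymptotic: φ ~ c₁ sin(πx/2.5) e^{-λ₁t} with decay rate λ₁ ≈ 1.335.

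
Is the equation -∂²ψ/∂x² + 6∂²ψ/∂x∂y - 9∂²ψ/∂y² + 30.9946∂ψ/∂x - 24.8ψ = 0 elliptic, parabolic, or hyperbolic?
Computing B² - 4AC with A = -1, B = 6, C = -9: discriminant = 0 (zero). Answer: parabolic.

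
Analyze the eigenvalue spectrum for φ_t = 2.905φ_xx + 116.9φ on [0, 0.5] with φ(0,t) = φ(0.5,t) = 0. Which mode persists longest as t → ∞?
Eigenvalues: λₙ = 2.905n²π²/0.5² - 116.9.
First three modes:
  n=1: λ₁ = 2.905π²/0.5² - 116.9 ≈ -2.215
  n=2: λ₂ = 11.62π²/0.5² - 116.9 ≈ 341.839
  n=3: λ₃ = 26.145π²/0.5² - 116.9 ≈ 915.263
Since 2.905π²/0.5² ≈ 114.685 < 116.9, λ₁ < 0.
The n=1 mode grows fastest (−λₙ is largest for n=1) → dominates.
Asymptotic: φ ~ c₁ sin(πx/0.5) e^{2.215t} (exponential growth at rate −λ₁ ≈ 2.215).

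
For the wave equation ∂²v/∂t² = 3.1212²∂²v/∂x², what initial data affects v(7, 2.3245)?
Domain of dependence: [-0.2552294, 14.2552294]. Signals travel at speed 3.1212, so data within |x - 7| ≤ 3.1212·2.3245 = 7.2552294 can reach the point.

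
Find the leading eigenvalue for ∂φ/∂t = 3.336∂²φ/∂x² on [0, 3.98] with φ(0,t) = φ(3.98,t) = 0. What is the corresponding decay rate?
Eigenvalues: λₙ = 3.336n²π²/3.98².
First three modes:
  n=1: λ₁ = 3.336π²/3.98² ≈ 2.079
  n=2: λ₂ = 13.344π²/3.98² ≈ 8.314 (4× faster decay)
  n=3: λ₃ = 30.024π²/3.98² ≈ 18.707 (9× faster decay)
As t → ∞, higher modes decay exponentially faster. The n=1 mode dominates: φ ~ c₁ sin(πx/3.98) e^{-λ₁t}.
Decay rate: λ₁ = 3.336π²/3.98² ≈ 2.079.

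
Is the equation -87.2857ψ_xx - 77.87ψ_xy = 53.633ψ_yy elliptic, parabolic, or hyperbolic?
Rewriting in standard form: -87.2857ψ_xx - 77.87ψ_xy - 53.633ψ_yy = 0. Computing B² - 4AC with A = -87.2857, B = -77.87, C = -53.633: discriminant = -12661.8388924 (negative). Answer: elliptic.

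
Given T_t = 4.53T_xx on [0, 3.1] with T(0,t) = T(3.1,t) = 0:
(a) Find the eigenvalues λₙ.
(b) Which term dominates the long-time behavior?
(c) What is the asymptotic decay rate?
Eigenvalues: λₙ = 4.53n²π²/3.1².
First three modes:
  n=1: λ₁ = 4.53π²/3.1² ≈ 4.652
  n=2: λ₂ = 18.12π²/3.1² ≈ 18.609 (4× faster decay)
  n=3: λ₃ = 40.77π²/3.1² ≈ 41.871 (9× faster decay)
As t → ∞, higher modes decay exponentially faster. The n=1 mode dominates: T ~ c₁ sin(πx/3.1) e^{-λ₁t}.
Decay rate: λ₁ = 4.53π²/3.1² ≈ 4.652.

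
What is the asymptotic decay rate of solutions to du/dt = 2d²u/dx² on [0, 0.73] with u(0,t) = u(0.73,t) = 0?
Eigenvalues: λₙ = 2n²π²/0.73².
First three modes:
  n=1: λ₁ = 2π²/0.73² ≈ 37.041
  n=2: λ₂ = 8π²/0.73² ≈ 148.164 (4× faster decay)
  n=3: λ₃ = 18π²/0.73² ≈ 333.37 (9× faster decay)
As t → ∞, higher modes decay exponentially faster. The n=1 mode dominates: u ~ c₁ sin(πx/0.73) e^{-λ₁t}.
Decay rate: λ₁ = 2π²/0.73² ≈ 37.041.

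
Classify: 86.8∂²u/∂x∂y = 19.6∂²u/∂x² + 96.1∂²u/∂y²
Rewriting in standard form: -19.6∂²u/∂x² + 86.8∂²u/∂x∂y - 96.1∂²u/∂y² = 0. Parabolic (discriminant = 0).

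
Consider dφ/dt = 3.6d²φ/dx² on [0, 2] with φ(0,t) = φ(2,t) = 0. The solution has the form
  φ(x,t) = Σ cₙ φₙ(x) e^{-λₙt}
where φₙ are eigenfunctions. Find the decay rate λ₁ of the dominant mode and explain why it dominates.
Eigenvalues: λₙ = 3.6n²π²/2².
First three modes:
  n=1: λ₁ = 3.6π²/2² ≈ 8.883
  n=2: λ₂ = 14.4π²/2² ≈ 35.531 (4× faster decay)
  n=3: λ₃ = 32.4π²/2² ≈ 79.944 (9× faster decay)
As t → ∞, higher modes decay exponentially faster. The n=1 mode dominates: φ ~ c₁ sin(πx/2) e^{-λ₁t}.
Decay rate: λ₁ = 3.6π²/2² ≈ 8.883.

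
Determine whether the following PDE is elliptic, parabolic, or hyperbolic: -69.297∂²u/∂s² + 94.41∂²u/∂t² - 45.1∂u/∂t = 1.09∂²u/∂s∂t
Rewriting in standard form: -69.297∂²u/∂s² - 1.09∂²u/∂s∂t + 94.41∂²u/∂t² - 45.1∂u/∂t = 0. Coefficients: A = -69.297, B = -1.09, C = 94.41. B² - 4AC = 26170.50718, which is positive, so the equation is hyperbolic.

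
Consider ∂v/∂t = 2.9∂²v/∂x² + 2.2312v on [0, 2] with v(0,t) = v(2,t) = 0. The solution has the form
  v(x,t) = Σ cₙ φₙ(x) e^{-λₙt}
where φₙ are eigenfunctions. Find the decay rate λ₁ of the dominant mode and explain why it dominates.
Eigenvalues: λₙ = 2.9n²π²/2² - 2.2312.
First three modes:
  n=1: λ₁ = 2.9π²/2² - 2.2312 ≈ 4.924
  n=2: λ₂ = 11.6π²/2² - 2.2312 ≈ 26.391
  n=3: λ₃ = 26.1π²/2² - 2.2312 ≈ 62.168
Since 2.9π²/2² ≈ 7.155 > 2.2312, all λₙ > 0.
The n=1 mode decays slowest → dominates as t → ∞.
Asymptotic: v ~ c₁ sin(πx/2) e^{-λ₁t} with decay rate λ₁ ≈ 4.924.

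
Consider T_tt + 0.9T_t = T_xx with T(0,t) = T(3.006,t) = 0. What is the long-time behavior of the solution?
As t → ∞, T → 0. Damping (γ=0.9) dissipates energy; oscillations decay exponentially.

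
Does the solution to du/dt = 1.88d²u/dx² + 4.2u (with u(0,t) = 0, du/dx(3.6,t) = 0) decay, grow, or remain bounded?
u grows unboundedly. Reaction dominates diffusion (r=4.2 > κπ²/(4L²)≈0.36); solution grows exponentially.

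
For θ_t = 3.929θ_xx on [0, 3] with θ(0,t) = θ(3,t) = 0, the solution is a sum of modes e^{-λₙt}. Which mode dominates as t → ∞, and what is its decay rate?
Eigenvalues: λₙ = 3.929n²π²/3².
First three modes:
  n=1: λ₁ = 3.929π²/3² ≈ 4.309
  n=2: λ₂ = 15.716π²/3² ≈ 17.235 (4× faster decay)
  n=3: λ₃ = 35.361π²/3² ≈ 38.778 (9× faster decay)
As t → ∞, higher modes decay exponentially faster. The n=1 mode dominates: θ ~ c₁ sin(πx/3) e^{-λ₁t}.
Decay rate: λ₁ = 3.929π²/3² ≈ 4.309.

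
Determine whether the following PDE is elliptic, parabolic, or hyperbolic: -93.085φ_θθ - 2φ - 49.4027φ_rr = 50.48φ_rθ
Rewriting in standard form: -49.4027φ_rr - 50.48φ_rθ - 93.085φ_θθ - 2φ = 0. Coefficients: A = -49.4027, B = -50.48, C = -93.085. B² - 4AC = -15846.370918, which is negative, so the equation is elliptic.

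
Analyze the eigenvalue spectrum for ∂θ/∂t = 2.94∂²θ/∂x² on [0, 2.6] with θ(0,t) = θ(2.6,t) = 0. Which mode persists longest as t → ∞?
Eigenvalues: λₙ = 2.94n²π²/2.6².
First three modes:
  n=1: λ₁ = 2.94π²/2.6² ≈ 4.292
  n=2: λ₂ = 11.76π²/2.6² ≈ 17.17 (4× faster decay)
  n=3: λ₃ = 26.46π²/2.6² ≈ 38.632 (9× faster decay)
As t → ∞, higher modes decay exponentially faster. The n=1 mode dominates: θ ~ c₁ sin(πx/2.6) e^{-λ₁t}.
Decay rate: λ₁ = 2.94π²/2.6² ≈ 4.292.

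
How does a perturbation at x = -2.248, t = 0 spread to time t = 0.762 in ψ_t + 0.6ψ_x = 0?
At x = -1.7908. The characteristic carries data from (-2.248, 0) to (-1.7908, 0.762).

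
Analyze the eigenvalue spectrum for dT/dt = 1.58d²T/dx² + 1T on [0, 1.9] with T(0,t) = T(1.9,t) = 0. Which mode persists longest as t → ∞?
Eigenvalues: λₙ = 1.58n²π²/1.9² - 1.
First three modes:
  n=1: λ₁ = 1.58π²/1.9² - 1 ≈ 3.32
  n=2: λ₂ = 6.32π²/1.9² - 1 ≈ 16.279
  n=3: λ₃ = 14.22π²/1.9² - 1 ≈ 37.877
Since 1.58π²/1.9² ≈ 4.32 > 1, all λₙ > 0.
The n=1 mode decays slowest → dominates as t → ∞.
Asymptotic: T ~ c₁ sin(πx/1.9) e^{-λ₁t} with decay rate λ₁ ≈ 3.32.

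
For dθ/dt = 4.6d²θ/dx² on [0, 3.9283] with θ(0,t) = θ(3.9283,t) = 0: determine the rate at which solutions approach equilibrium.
Eigenvalues: λₙ = 4.6n²π²/3.9283².
First three modes:
  n=1: λ₁ = 4.6π²/3.9283² ≈ 2.942
  n=2: λ₂ = 18.4π²/3.9283² ≈ 11.768 (4× faster decay)
  n=3: λ₃ = 41.4π²/3.9283² ≈ 26.478 (9× faster decay)
As t → ∞, higher modes decay exponentially faster. The n=1 mode dominates: θ ~ c₁ sin(πx/3.9283) e^{-λ₁t}.
Decay rate: λ₁ = 4.6π²/3.9283² ≈ 2.942.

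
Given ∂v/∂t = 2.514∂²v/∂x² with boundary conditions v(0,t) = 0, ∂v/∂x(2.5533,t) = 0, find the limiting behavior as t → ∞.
v → 0. Heat escapes through the Dirichlet boundary.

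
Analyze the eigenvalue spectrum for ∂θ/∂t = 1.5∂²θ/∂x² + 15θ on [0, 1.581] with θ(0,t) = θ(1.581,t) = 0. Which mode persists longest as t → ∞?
Eigenvalues: λₙ = 1.5n²π²/1.581² - 15.
First three modes:
  n=1: λ₁ = 1.5π²/1.581² - 15 ≈ -9.077
  n=2: λ₂ = 6π²/1.581² - 15 ≈ 8.691
  n=3: λ₃ = 13.5π²/1.581² - 15 ≈ 38.305
Since 1.5π²/1.581² ≈ 5.923 < 15, λ₁ < 0.
The n=1 mode grows fastest (−λₙ is largest for n=1) → dominates.
Asymptotic: θ ~ c₁ sin(πx/1.581) e^{9.077t} (exponential growth at rate −λ₁ ≈ 9.077).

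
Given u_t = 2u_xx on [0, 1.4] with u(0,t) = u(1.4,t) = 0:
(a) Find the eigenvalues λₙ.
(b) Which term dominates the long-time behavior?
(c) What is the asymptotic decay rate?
Eigenvalues: λₙ = 2n²π²/1.4².
First three modes:
  n=1: λ₁ = 2π²/1.4² ≈ 10.071
  n=2: λ₂ = 8π²/1.4² ≈ 40.284 (4× faster decay)
  n=3: λ₃ = 18π²/1.4² ≈ 90.639 (9× faster decay)
As t → ∞, higher modes decay exponentially faster. The n=1 mode dominates: u ~ c₁ sin(πx/1.4) e^{-λ₁t}.
Decay rate: λ₁ = 2π²/1.4² ≈ 10.071.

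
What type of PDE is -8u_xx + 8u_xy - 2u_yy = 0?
With A = -8, B = 8, C = -2, the discriminant is 0. This is a parabolic PDE.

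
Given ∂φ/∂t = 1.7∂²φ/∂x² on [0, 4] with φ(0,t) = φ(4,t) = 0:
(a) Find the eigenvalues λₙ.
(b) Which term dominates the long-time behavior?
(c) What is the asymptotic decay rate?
Eigenvalues: λₙ = 1.7n²π²/4².
First three modes:
  n=1: λ₁ = 1.7π²/4² ≈ 1.049
  n=2: λ₂ = 6.8π²/4² ≈ 4.195 (4× faster decay)
  n=3: λ₃ = 15.3π²/4² ≈ 9.438 (9× faster decay)
As t → ∞, higher modes decay exponentially faster. The n=1 mode dominates: φ ~ c₁ sin(πx/4) e^{-λ₁t}.
Decay rate: λ₁ = 1.7π²/4² ≈ 1.049.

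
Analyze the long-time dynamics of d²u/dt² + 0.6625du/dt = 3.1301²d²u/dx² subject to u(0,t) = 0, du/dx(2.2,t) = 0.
Long-time behavior: u → 0. Damping (γ=0.6625) dissipates energy; oscillations decay exponentially.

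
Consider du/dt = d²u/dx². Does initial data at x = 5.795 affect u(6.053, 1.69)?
Yes, for any finite x. The heat equation has infinite propagation speed, so all initial data affects all points at any t > 0.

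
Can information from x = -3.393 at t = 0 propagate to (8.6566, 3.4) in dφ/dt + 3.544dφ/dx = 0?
Yes. The characteristic through (8.6566, 3.4) passes through x = -3.393.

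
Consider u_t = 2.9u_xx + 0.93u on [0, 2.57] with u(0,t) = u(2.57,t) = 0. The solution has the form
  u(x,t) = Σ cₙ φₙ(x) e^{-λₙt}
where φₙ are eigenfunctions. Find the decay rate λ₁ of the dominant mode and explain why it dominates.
Eigenvalues: λₙ = 2.9n²π²/2.57² - 0.93.
First three modes:
  n=1: λ₁ = 2.9π²/2.57² - 0.93 ≈ 3.403
  n=2: λ₂ = 11.6π²/2.57² - 0.93 ≈ 16.404
  n=3: λ₃ = 26.1π²/2.57² - 0.93 ≈ 38.071
Since 2.9π²/2.57² ≈ 4.333 > 0.93, all λₙ > 0.
The n=1 mode decays slowest → dominates as t → ∞.
Asymptotic: u ~ c₁ sin(πx/2.57) e^{-λ₁t} with decay rate λ₁ ≈ 3.403.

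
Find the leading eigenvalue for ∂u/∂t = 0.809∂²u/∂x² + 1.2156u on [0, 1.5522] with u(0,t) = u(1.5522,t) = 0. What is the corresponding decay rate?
Eigenvalues: λₙ = 0.809n²π²/1.5522² - 1.2156.
First three modes:
  n=1: λ₁ = 0.809π²/1.5522² - 1.2156 ≈ 2.098
  n=2: λ₂ = 3.236π²/1.5522² - 1.2156 ≈ 12.04
  n=3: λ₃ = 7.281π²/1.5522² - 1.2156 ≈ 28.61
Since 0.809π²/1.5522² ≈ 3.314 > 1.2156, all λₙ > 0.
The n=1 mode decays slowest → dominates as t → ∞.
Asymptotic: u ~ c₁ sin(πx/1.5522) e^{-λ₁t} with decay rate λ₁ ≈ 2.098.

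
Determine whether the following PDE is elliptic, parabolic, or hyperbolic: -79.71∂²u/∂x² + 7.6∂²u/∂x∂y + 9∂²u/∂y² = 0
Coefficients: A = -79.71, B = 7.6, C = 9. B² - 4AC = 2927.32, which is positive, so the equation is hyperbolic.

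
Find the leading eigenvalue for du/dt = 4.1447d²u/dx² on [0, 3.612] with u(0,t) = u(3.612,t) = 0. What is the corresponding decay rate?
Eigenvalues: λₙ = 4.1447n²π²/3.612².
First three modes:
  n=1: λ₁ = 4.1447π²/3.612² ≈ 3.135
  n=2: λ₂ = 16.5788π²/3.612² ≈ 12.542 (4× faster decay)
  n=3: λ₃ = 37.3023π²/3.612² ≈ 28.219 (9× faster decay)
As t → ∞, higher modes decay exponentially faster. The n=1 mode dominates: u ~ c₁ sin(πx/3.612) e^{-λ₁t}.
Decay rate: λ₁ = 4.1447π²/3.612² ≈ 3.135.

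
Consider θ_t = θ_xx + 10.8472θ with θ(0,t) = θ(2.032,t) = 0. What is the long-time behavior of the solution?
As t → ∞, θ grows unboundedly. Reaction dominates diffusion (r=10.8472 > κπ²/L²≈2.39); solution grows exponentially.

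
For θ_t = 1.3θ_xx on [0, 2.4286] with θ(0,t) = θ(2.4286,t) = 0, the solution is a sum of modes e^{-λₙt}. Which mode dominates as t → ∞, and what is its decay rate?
Eigenvalues: λₙ = 1.3n²π²/2.4286².
First three modes:
  n=1: λ₁ = 1.3π²/2.4286² ≈ 2.175
  n=2: λ₂ = 5.2π²/2.4286² ≈ 8.701 (4× faster decay)
  n=3: λ₃ = 11.7π²/2.4286² ≈ 19.578 (9× faster decay)
As t → ∞, higher modes decay exponentially faster. The n=1 mode dominates: θ ~ c₁ sin(πx/2.4286) e^{-λ₁t}.
Decay rate: λ₁ = 1.3π²/2.4286² ≈ 2.175.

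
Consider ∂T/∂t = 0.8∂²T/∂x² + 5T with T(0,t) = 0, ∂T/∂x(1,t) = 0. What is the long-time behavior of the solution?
As t → ∞, T grows unboundedly. Reaction dominates diffusion (r=5 > κπ²/(4L²)≈1.97); solution grows exponentially.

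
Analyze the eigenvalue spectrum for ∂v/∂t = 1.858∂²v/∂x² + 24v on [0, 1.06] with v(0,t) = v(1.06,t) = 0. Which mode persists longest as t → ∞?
Eigenvalues: λₙ = 1.858n²π²/1.06² - 24.
First three modes:
  n=1: λ₁ = 1.858π²/1.06² - 24 ≈ -7.679
  n=2: λ₂ = 7.432π²/1.06² - 24 ≈ 41.282
  n=3: λ₃ = 16.722π²/1.06² - 24 ≈ 122.885
Since 1.858π²/1.06² ≈ 16.321 < 24, λ₁ < 0.
The n=1 mode grows fastest (−λₙ is largest for n=1) → dominates.
Asymptotic: v ~ c₁ sin(πx/1.06) e^{7.679t} (exponential growth at rate −λ₁ ≈ 7.679).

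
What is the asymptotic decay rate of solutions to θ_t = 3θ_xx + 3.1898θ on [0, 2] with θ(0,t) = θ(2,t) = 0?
Eigenvalues: λₙ = 3n²π²/2² - 3.1898.
First three modes:
  n=1: λ₁ = 3π²/2² - 3.1898 ≈ 4.212
  n=2: λ₂ = 12π²/2² - 3.1898 ≈ 26.419
  n=3: λ₃ = 27π²/2² - 3.1898 ≈ 63.43
Since 3π²/2² ≈ 7.402 > 3.1898, all λₙ > 0.
The n=1 mode decays slowest → dominates as t → ∞.
Asymptotic: θ ~ c₁ sin(πx/2) e^{-λ₁t} with decay rate λ₁ ≈ 4.212.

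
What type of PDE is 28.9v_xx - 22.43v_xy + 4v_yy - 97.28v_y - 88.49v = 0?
With A = 28.9, B = -22.43, C = 4, the discriminant is 40.7049. This is a hyperbolic PDE.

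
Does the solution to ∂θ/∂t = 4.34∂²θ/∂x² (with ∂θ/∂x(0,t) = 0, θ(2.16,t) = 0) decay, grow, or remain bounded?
θ → 0. Heat escapes through the Dirichlet boundary.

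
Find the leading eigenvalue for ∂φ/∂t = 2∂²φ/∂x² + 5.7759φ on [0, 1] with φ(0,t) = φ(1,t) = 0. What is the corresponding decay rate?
Eigenvalues: λₙ = 2n²π²/1² - 5.7759.
First three modes:
  n=1: λ₁ = 2π² - 5.7759 ≈ 13.963
  n=2: λ₂ = 8π² - 5.7759 ≈ 73.181
  n=3: λ₃ = 18π² - 5.7759 ≈ 171.877
Since 2π² ≈ 19.739 > 5.7759, all λₙ > 0.
The n=1 mode decays slowest → dominates as t → ∞.
Asymptotic: φ ~ c₁ sin(πx/1) e^{-λ₁t} with decay rate λ₁ ≈ 13.963.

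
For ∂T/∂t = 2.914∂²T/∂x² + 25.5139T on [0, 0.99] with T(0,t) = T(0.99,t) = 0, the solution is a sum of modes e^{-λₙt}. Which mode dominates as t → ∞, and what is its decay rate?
Eigenvalues: λₙ = 2.914n²π²/0.99² - 25.5139.
First three modes:
  n=1: λ₁ = 2.914π²/0.99² - 25.5139 ≈ 3.83
  n=2: λ₂ = 11.656π²/0.99² - 25.5139 ≈ 91.862
  n=3: λ₃ = 26.226π²/0.99² - 25.5139 ≈ 238.582
Since 2.914π²/0.99² ≈ 29.344 > 25.5139, all λₙ > 0.
The n=1 mode decays slowest → dominates as t → ∞.
Asymptotic: T ~ c₁ sin(πx/0.99) e^{-λ₁t} with decay rate λ₁ ≈ 3.83.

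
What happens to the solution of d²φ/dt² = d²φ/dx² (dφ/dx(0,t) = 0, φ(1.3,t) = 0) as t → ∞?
φ oscillates (no decay). Energy is conserved; the solution oscillates indefinitely as standing waves.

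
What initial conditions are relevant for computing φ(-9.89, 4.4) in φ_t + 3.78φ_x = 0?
A single point: x = -26.522. The characteristic through (-9.89, 4.4) is x - 3.78t = const, so x = -9.89 - 3.78·4.4 = -26.522.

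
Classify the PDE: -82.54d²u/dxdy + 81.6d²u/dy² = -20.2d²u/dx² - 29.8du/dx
Rewriting in standard form: 20.2d²u/dx² - 82.54d²u/dxdy + 81.6d²u/dy² + 29.8du/dx = 0. A = 20.2, B = -82.54, C = 81.6. Discriminant B² - 4AC = 219.5716. Since 219.5716 > 0, hyperbolic.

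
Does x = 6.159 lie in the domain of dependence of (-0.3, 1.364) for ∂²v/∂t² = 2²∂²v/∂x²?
No. The domain of dependence is [-3.028, 2.428], and 6.159 is outside this interval.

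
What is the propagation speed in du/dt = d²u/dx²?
Infinite. The heat equation is parabolic, not hyperbolic, so disturbances propagate instantly.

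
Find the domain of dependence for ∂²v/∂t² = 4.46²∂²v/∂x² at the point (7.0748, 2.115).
Domain of dependence: [-2.3581, 16.5077]. Signals travel at speed 4.46, so data within |x - 7.0748| ≤ 4.46·2.115 = 9.4329 can reach the point.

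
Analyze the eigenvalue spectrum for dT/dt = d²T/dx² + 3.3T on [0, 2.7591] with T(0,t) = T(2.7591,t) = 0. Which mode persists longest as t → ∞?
Eigenvalues: λₙ = n²π²/2.7591² - 3.3.
First three modes:
  n=1: λ₁ = π²/2.7591² - 3.3 ≈ -2.004
  n=2: λ₂ = 4π²/2.7591² - 3.3 ≈ 1.886
  n=3: λ₃ = 9π²/2.7591² - 3.3 ≈ 8.368
Since π²/2.7591² ≈ 1.296 < 3.3, λ₁ < 0.
The n=1 mode grows fastest (−λₙ is largest for n=1) → dominates.
Asymptotic: T ~ c₁ sin(πx/2.7591) e^{2.004t} (exponential growth at rate −λ₁ ≈ 2.004).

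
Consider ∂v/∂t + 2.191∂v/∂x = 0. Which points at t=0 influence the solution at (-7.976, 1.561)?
A single point: x = -11.396151. The characteristic through (-7.976, 1.561) is x - 2.191t = const, so x = -7.976 - 2.191·1.561 = -11.396151.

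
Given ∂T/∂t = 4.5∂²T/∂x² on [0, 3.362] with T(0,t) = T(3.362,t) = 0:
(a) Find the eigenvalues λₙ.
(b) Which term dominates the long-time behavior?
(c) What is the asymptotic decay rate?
Eigenvalues: λₙ = 4.5n²π²/3.362².
First three modes:
  n=1: λ₁ = 4.5π²/3.362² ≈ 3.929
  n=2: λ₂ = 18π²/3.362² ≈ 15.717 (4× faster decay)
  n=3: λ₃ = 40.5π²/3.362² ≈ 35.364 (9× faster decay)
As t → ∞, higher modes decay exponentially faster. The n=1 mode dominates: T ~ c₁ sin(πx/3.362) e^{-λ₁t}.
Decay rate: λ₁ = 4.5π²/3.362² ≈ 3.929.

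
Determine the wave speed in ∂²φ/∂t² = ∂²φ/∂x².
Speed = 1. Information travels along characteristics x = x₀ ± 1t.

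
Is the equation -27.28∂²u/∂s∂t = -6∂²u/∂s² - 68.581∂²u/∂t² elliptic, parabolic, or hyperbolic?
Rewriting in standard form: 6∂²u/∂s² - 27.28∂²u/∂s∂t + 68.581∂²u/∂t² = 0. Computing B² - 4AC with A = 6, B = -27.28, C = 68.581: discriminant = -901.7456 (negative). Answer: elliptic.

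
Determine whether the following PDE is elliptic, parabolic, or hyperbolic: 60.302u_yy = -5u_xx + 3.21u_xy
Rewriting in standard form: 5u_xx - 3.21u_xy + 60.302u_yy = 0. Coefficients: A = 5, B = -3.21, C = 60.302. B² - 4AC = -1195.7359, which is negative, so the equation is elliptic.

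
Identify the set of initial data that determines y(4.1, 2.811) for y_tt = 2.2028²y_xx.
Domain of dependence: [-2.0920708, 10.2920708]. Signals travel at speed 2.2028, so data within |x - 4.1| ≤ 2.2028·2.811 = 6.1920708 can reach the point.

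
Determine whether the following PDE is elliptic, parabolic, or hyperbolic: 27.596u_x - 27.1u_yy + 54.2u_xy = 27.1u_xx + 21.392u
Rewriting in standard form: -27.1u_xx + 54.2u_xy - 27.1u_yy + 27.596u_x - 21.392u = 0. Coefficients: A = -27.1, B = 54.2, C = -27.1. B² - 4AC = 0, which is zero, so the equation is parabolic.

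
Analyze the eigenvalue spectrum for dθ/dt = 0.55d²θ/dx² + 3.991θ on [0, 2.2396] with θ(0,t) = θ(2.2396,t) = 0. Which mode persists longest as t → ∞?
Eigenvalues: λₙ = 0.55n²π²/2.2396² - 3.991.
First three modes:
  n=1: λ₁ = 0.55π²/2.2396² - 3.991 ≈ -2.909
  n=2: λ₂ = 2.2π²/2.2396² - 3.991 ≈ 0.338
  n=3: λ₃ = 4.95π²/2.2396² - 3.991 ≈ 5.749
Since 0.55π²/2.2396² ≈ 1.082 < 3.991, λ₁ < 0.
The n=1 mode grows fastest (−λₙ is largest for n=1) → dominates.
Asymptotic: θ ~ c₁ sin(πx/2.2396) e^{2.909t} (exponential growth at rate −λ₁ ≈ 2.909).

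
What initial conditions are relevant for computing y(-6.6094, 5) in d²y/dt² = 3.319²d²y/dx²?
Domain of dependence: [-23.2044, 9.9856]. Signals travel at speed 3.319, so data within |x - -6.6094| ≤ 3.319·5 = 16.595 can reach the point.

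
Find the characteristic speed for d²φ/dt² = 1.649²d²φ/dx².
Speed = 1.649. Information travels along characteristics x = x₀ ± 1.649t.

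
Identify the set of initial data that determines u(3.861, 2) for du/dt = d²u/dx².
The entire real line. The heat equation has infinite propagation speed: any initial disturbance instantly affects all points (though exponentially small far away).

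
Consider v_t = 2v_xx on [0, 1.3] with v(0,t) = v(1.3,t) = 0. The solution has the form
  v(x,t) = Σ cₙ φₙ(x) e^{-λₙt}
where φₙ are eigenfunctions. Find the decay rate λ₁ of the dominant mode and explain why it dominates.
Eigenvalues: λₙ = 2n²π²/1.3².
First three modes:
  n=1: λ₁ = 2π²/1.3² ≈ 11.68
  n=2: λ₂ = 8π²/1.3² ≈ 46.72 (4× faster decay)
  n=3: λ₃ = 18π²/1.3² ≈ 105.12 (9× faster decay)
As t → ∞, higher modes decay exponentially faster. The n=1 mode dominates: v ~ c₁ sin(πx/1.3) e^{-λ₁t}.
Decay rate: λ₁ = 2π²/1.3² ≈ 11.68.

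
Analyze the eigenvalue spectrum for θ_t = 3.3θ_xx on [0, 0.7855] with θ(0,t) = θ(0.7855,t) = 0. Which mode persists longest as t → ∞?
Eigenvalues: λₙ = 3.3n²π²/0.7855².
First three modes:
  n=1: λ₁ = 3.3π²/0.7855² ≈ 52.786
  n=2: λ₂ = 13.2π²/0.7855² ≈ 211.145 (4× faster decay)
  n=3: λ₃ = 29.7π²/0.7855² ≈ 475.077 (9× faster decay)
As t → ∞, higher modes decay exponentially faster. The n=1 mode dominates: θ ~ c₁ sin(πx/0.7855) e^{-λ₁t}.
Decay rate: λ₁ = 3.3π²/0.7855² ≈ 52.786.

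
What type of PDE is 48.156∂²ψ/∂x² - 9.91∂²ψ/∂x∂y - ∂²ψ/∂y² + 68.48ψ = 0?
With A = 48.156, B = -9.91, C = -1, the discriminant is 290.8321. This is a hyperbolic PDE.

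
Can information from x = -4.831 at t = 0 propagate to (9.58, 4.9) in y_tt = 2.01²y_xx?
No. The domain of dependence is [-0.269, 19.429], and -4.831 is outside this interval.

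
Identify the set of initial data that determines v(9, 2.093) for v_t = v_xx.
The entire real line. The heat equation has infinite propagation speed: any initial disturbance instantly affects all points (though exponentially small far away).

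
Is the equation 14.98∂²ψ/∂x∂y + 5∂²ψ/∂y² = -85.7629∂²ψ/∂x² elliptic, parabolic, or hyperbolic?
Rewriting in standard form: 85.7629∂²ψ/∂x² + 14.98∂²ψ/∂x∂y + 5∂²ψ/∂y² = 0. Computing B² - 4AC with A = 85.7629, B = 14.98, C = 5: discriminant = -1490.8576 (negative). Answer: elliptic.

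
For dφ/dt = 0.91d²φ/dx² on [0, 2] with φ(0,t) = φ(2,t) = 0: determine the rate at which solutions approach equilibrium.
Eigenvalues: λₙ = 0.91n²π²/2².
First three modes:
  n=1: λ₁ = 0.91π²/2² ≈ 2.245
  n=2: λ₂ = 3.64π²/2² ≈ 8.981 (4× faster decay)
  n=3: λ₃ = 8.19π²/2² ≈ 20.208 (9× faster decay)
As t → ∞, higher modes decay exponentially faster. The n=1 mode dominates: φ ~ c₁ sin(πx/2) e^{-λ₁t}.
Decay rate: λ₁ = 0.91π²/2² ≈ 2.245.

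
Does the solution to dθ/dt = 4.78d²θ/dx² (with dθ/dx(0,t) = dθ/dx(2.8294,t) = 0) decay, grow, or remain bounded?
θ → constant (steady state). Heat is conserved (no flux at boundaries); solution approaches the spatial average.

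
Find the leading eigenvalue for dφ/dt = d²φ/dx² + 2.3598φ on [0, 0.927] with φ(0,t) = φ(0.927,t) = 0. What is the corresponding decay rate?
Eigenvalues: λₙ = n²π²/0.927² - 2.3598.
First three modes:
  n=1: λ₁ = π²/0.927² - 2.3598 ≈ 9.125
  n=2: λ₂ = 4π²/0.927² - 2.3598 ≈ 43.581
  n=3: λ₃ = 9π²/0.927² - 2.3598 ≈ 101.007
Since π²/0.927² ≈ 11.485 > 2.3598, all λₙ > 0.
The n=1 mode decays slowest → dominates as t → ∞.
Asymptotic: φ ~ c₁ sin(πx/0.927) e^{-λ₁t} with decay rate λ₁ ≈ 9.125.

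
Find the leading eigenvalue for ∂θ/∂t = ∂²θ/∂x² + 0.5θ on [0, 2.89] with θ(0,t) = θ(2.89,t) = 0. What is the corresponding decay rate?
Eigenvalues: λₙ = n²π²/2.89² - 0.5.
First three modes:
  n=1: λ₁ = π²/2.89² - 0.5 ≈ 0.682
  n=2: λ₂ = 4π²/2.89² - 0.5 ≈ 4.227
  n=3: λ₃ = 9π²/2.89² - 0.5 ≈ 10.135
Since π²/2.89² ≈ 1.182 > 0.5, all λₙ > 0.
The n=1 mode decays slowest → dominates as t → ∞.
Asymptotic: θ ~ c₁ sin(πx/2.89) e^{-λ₁t} with decay rate λ₁ ≈ 0.682.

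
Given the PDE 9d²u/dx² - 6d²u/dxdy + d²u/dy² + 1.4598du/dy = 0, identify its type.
The second-order coefficients are A = 9, B = -6, C = 1. Since B² - 4AC = 0 = 0, this is a parabolic PDE.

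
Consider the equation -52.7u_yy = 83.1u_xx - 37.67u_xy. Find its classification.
Rewriting in standard form: -83.1u_xx + 37.67u_xy - 52.7u_yy = 0. Elliptic. (A = -83.1, B = 37.67, C = -52.7 gives B² - 4AC = -16098.4511.)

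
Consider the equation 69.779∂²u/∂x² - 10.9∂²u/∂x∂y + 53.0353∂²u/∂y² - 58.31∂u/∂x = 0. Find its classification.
Elliptic. (A = 69.779, B = -10.9, C = 53.0353 gives B² - 4AC = -14684.1907948.)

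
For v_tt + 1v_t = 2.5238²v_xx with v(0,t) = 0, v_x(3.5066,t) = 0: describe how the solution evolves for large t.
v → 0. Damping (γ=1) dissipates energy; oscillations decay exponentially.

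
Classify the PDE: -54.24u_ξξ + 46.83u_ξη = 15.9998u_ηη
Rewriting in standard form: -54.24u_ξξ + 46.83u_ξη - 15.9998u_ηη = 0. A = -54.24, B = 46.83, C = -15.9998. Discriminant B² - 4AC = -1278.267708. Since -1278.267708 < 0, elliptic.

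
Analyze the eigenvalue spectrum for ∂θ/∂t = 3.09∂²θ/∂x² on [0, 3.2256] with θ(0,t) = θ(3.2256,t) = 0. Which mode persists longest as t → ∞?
Eigenvalues: λₙ = 3.09n²π²/3.2256².
First three modes:
  n=1: λ₁ = 3.09π²/3.2256² ≈ 2.931
  n=2: λ₂ = 12.36π²/3.2256² ≈ 11.725 (4× faster decay)
  n=3: λ₃ = 27.81π²/3.2256² ≈ 26.38 (9× faster decay)
As t → ∞, higher modes decay exponentially faster. The n=1 mode dominates: θ ~ c₁ sin(πx/3.2256) e^{-λ₁t}.
Decay rate: λ₁ = 3.09π²/3.2256² ≈ 2.931.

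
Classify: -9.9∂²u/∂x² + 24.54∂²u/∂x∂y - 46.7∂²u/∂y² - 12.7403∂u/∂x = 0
Elliptic (discriminant = -1247.1084).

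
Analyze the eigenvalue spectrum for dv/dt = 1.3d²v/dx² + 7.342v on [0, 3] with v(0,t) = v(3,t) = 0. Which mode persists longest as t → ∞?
Eigenvalues: λₙ = 1.3n²π²/3² - 7.342.
First three modes:
  n=1: λ₁ = 1.3π²/3² - 7.342 ≈ -5.916
  n=2: λ₂ = 5.2π²/3² - 7.342 ≈ -1.64
  n=3: λ₃ = 11.7π²/3² - 7.342 ≈ 5.488
Since 1.3π²/3² ≈ 1.426 < 7.342, λ₁ < 0.
The n=1 mode grows fastest (−λₙ is largest for n=1) → dominates.
Asymptotic: v ~ c₁ sin(πx/3) e^{5.916t} (exponential growth at rate −λ₁ ≈ 5.916).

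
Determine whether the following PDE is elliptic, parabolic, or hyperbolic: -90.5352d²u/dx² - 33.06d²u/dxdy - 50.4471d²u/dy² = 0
Coefficients: A = -90.5352, B = -33.06, C = -50.4471. B² - 4AC = -17175.98955168, which is negative, so the equation is elliptic.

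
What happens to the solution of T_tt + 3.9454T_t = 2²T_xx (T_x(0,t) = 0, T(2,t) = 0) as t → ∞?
T → 0. Damping (γ=3.9454) dissipates energy; oscillations decay exponentially.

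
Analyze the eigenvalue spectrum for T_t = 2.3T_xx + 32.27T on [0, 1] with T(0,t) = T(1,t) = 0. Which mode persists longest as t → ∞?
Eigenvalues: λₙ = 2.3n²π²/1² - 32.27.
First three modes:
  n=1: λ₁ = 2.3π² - 32.27 ≈ -9.57
  n=2: λ₂ = 9.2π² - 32.27 ≈ 58.53
  n=3: λ₃ = 20.7π² - 32.27 ≈ 172.031
Since 2.3π² ≈ 22.7 < 32.27, λ₁ < 0.
The n=1 mode grows fastest (−λₙ is largest for n=1) → dominates.
Asymptotic: T ~ c₁ sin(πx/1) e^{9.57t} (exponential growth at rate −λ₁ ≈ 9.57).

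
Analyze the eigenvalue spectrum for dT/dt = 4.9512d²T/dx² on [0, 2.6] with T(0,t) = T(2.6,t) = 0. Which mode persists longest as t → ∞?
Eigenvalues: λₙ = 4.9512n²π²/2.6².
First three modes:
  n=1: λ₁ = 4.9512π²/2.6² ≈ 7.229
  n=2: λ₂ = 19.8048π²/2.6² ≈ 28.915 (4× faster decay)
  n=3: λ₃ = 44.5608π²/2.6² ≈ 65.059 (9× faster decay)
As t → ∞, higher modes decay exponentially faster. The n=1 mode dominates: T ~ c₁ sin(πx/2.6) e^{-λ₁t}.
Decay rate: λ₁ = 4.9512π²/2.6² ≈ 7.229.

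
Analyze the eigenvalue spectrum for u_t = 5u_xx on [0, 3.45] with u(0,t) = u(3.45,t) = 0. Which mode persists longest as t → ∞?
Eigenvalues: λₙ = 5n²π²/3.45².
First three modes:
  n=1: λ₁ = 5π²/3.45² ≈ 4.146
  n=2: λ₂ = 20π²/3.45² ≈ 16.584 (4× faster decay)
  n=3: λ₃ = 45π²/3.45² ≈ 37.314 (9× faster decay)
As t → ∞, higher modes decay exponentially faster. The n=1 mode dominates: u ~ c₁ sin(πx/3.45) e^{-λ₁t}.
Decay rate: λ₁ = 5π²/3.45² ≈ 4.146.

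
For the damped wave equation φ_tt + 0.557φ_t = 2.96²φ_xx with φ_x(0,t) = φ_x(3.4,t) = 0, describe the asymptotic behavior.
φ → constant (steady state). Damping (γ=0.557) dissipates the nonconstant modes; with Neumann BCs the spatial average obeys M''+γM'=0 and tends to a finite limit.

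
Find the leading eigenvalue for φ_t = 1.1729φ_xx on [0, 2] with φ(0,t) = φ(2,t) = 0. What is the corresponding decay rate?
Eigenvalues: λₙ = 1.1729n²π²/2².
First three modes:
  n=1: λ₁ = 1.1729π²/2² ≈ 2.894
  n=2: λ₂ = 4.6916π²/2² ≈ 11.576 (4× faster decay)
  n=3: λ₃ = 10.5561π²/2² ≈ 26.046 (9× faster decay)
As t → ∞, higher modes decay exponentially faster. The n=1 mode dominates: φ ~ c₁ sin(πx/2) e^{-λ₁t}.
Decay rate: λ₁ = 1.1729π²/2² ≈ 2.894.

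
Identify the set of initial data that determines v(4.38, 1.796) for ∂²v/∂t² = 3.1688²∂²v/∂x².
Domain of dependence: [-1.3111648, 10.0711648]. Signals travel at speed 3.1688, so data within |x - 4.38| ≤ 3.1688·1.796 = 5.6911648 can reach the point.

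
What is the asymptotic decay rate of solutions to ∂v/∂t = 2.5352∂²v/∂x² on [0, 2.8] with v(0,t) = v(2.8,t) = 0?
Eigenvalues: λₙ = 2.5352n²π²/2.8².
First three modes:
  n=1: λ₁ = 2.5352π²/2.8² ≈ 3.192
  n=2: λ₂ = 10.1408π²/2.8² ≈ 12.766 (4× faster decay)
  n=3: λ₃ = 22.8168π²/2.8² ≈ 28.724 (9× faster decay)
As t → ∞, higher modes decay exponentially faster. The n=1 mode dominates: v ~ c₁ sin(πx/2.8) e^{-λ₁t}.
Decay rate: λ₁ = 2.5352π²/2.8² ≈ 3.192.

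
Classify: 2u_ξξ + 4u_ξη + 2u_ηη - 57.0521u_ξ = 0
Parabolic (discriminant = 0).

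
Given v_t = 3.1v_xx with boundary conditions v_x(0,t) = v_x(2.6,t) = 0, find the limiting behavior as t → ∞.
v → constant (steady state). Heat is conserved (no flux at boundaries); solution approaches the spatial average.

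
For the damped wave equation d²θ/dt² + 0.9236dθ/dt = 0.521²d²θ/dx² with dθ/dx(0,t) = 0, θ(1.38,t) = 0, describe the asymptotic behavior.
θ → 0. Damping (γ=0.9236) dissipates energy; oscillations decay exponentially.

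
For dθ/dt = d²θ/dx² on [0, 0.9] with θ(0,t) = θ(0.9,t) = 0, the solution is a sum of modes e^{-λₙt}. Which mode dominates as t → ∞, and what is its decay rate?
Eigenvalues: λₙ = n²π²/0.9².
First three modes:
  n=1: λ₁ = π²/0.9² ≈ 12.185
  n=2: λ₂ = 4π²/0.9² ≈ 48.739 (4× faster decay)
  n=3: λ₃ = 9π²/0.9² ≈ 109.662 (9× faster decay)
As t → ∞, higher modes decay exponentially faster. The n=1 mode dominates: θ ~ c₁ sin(πx/0.9) e^{-λ₁t}.
Decay rate: λ₁ = π²/0.9² ≈ 12.185.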